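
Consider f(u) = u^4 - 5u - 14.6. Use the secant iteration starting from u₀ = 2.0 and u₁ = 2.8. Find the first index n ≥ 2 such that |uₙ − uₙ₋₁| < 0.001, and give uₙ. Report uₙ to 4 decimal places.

f(2.0) = -8.600000, f(2.8) = 32.865600
u₂ = 2.800000 − 32.865600·(0.800000)/(41.465600) = 2.165921;  |Δ| = 0.634079
f(2.165921) = -3.422130
u₃ = 2.165921 − (-3.422130)·(-0.634079)/(-36.287730) = 2.225718;  |Δ| = 0.059797
f(2.225718) = -1.188259
u₄ = 2.225718 − (-1.188259)·(0.059797)/(2.233871) = 2.257526;  |Δ| = 0.031808
f(2.257526) = 0.085887
u₅ = 2.257526 − 0.085887·(0.031808)/(1.274146) = 2.255382;  |Δ| = 0.002144
f(2.255382) = -0.001925
u₆ = 2.255382 − (-0.001925)·(-0.002144)/(-0.087812) = 2.255429;  |Δ| = 0.000047
|u₆ − u₅| = 0.000047 < 0.001

n = 6, uₙ = 2.2554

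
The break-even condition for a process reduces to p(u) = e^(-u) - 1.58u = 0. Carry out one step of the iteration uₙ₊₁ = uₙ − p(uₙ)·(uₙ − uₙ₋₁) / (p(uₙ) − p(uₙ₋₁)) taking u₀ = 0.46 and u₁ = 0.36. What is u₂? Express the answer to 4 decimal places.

p(0.46) = -0.095516, p(0.36) = 0.128876
u₂ = 0.360000 − 0.128876·(0.360000 − 0.460000) / (0.128876 − (-0.095516)) = 0.360000 − (-0.012888)/(0.224393) = 0.417433

0.4174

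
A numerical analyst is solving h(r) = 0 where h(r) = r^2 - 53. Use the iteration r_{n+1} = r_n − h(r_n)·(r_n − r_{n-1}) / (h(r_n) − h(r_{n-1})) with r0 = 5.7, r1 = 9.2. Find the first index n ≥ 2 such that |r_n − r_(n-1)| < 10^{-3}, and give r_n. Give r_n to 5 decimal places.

h(5.7) = -20.5100000, h(9.2) = 31.6400000
r2 = 9.2000000 − 31.6400000·(3.5000000)/(52.1500000) = 7.0765101;  |Δ| = 2.1234899
h(7.0765101) = -2.9230053
r3 = 7.0765101 − (-2.9230053)·(-2.1234899)/(-34.5630053) = 7.2560943;  |Δ| = 0.1795843
h(7.2560943) = -0.3490949
r4 = 7.2560943 − (-0.3490949)·(0.1795843)/(2.5739104) = 7.2804510;  |Δ| = 0.0243567
h(7.2804510) = 0.0049673
r5 = 7.2804510 − 0.0049673·(0.0243567)/(0.3540622) = 7.2801093;  |Δ| = 0.0003417
|r5 − r4| = 0.0003417 < 10^{-3}

n = 5, r_n = 7.28011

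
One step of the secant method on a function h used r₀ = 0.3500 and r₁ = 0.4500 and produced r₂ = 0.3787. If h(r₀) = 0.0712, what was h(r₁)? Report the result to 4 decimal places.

-0.1769

The secant line through (0.3500, 0.0712) and (0.4500, h(r₁)) crosses zero at r₂ = 0.3787.
So (0.3500, 0.0712), (0.4500, h(r₁)), (0.3787, 0) are collinear:
h(r₁) = 0.0712 · (0.4500 − 0.3787) / (0.3500 − 0.3787) = 0.0712 · (0.071300)/(-0.028700) = -0.176884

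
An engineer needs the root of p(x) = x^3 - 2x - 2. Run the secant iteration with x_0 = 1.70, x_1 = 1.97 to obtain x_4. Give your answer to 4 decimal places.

1.7693

p(1.70) = -0.487000, p(1.97) = 1.705373
x_2 = 1.970000 − 1.705373·(1.970000 − 1.700000) / (1.705373 − (-0.487000)) = 1.970000 − (0.460451)/(2.192373) = 1.759976
p(1.759976) = -0.068398
x_3 = 1.759976 − (-0.068398)·(1.759976 − 1.970000) / (-0.068398 − 1.705373) = 1.759976 − (0.014365)/(-1.773771) = 1.768075
p(1.768075) = -0.008991
x_4 = 1.768075 − (-0.008991)·(1.768075 − 1.759976) / (-0.008991 − (-0.068398)) = 1.768075 − (-0.000073)/(0.059407) = 1.769301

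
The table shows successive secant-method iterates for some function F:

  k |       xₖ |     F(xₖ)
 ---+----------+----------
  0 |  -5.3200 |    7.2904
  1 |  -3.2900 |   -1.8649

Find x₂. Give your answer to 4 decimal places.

-3.7035

x₂ = -3.2900 − (-1.8649)·(-3.2900 − (-5.3200)) / (-1.8649 − 7.2904)
   = -3.2900 − (-3.785747)/(-9.155300) = -3.703503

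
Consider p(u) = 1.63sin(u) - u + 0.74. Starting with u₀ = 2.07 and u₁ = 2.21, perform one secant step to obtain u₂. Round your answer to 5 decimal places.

2.12383

p(2.07) = 0.1010814, p(2.21) = -0.1618092
u₂ = 2.2100000 − (-0.1618092)·(2.2100000 − 2.0700000) / (-0.1618092 − 0.1010814) = 2.2100000 − (-0.0226533)/(-0.2628906) = 2.1238300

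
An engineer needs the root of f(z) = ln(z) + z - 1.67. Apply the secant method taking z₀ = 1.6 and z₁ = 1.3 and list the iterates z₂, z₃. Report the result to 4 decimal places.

1.3636, 1.3615

f(1.6) = 0.400004, f(1.3) = -0.107636
z₂ = 1.300000 − (-0.107636)·(1.300000 − 1.600000) / (-0.107636 − 0.400004) = 1.300000 − (0.032291)/(-0.507639) = 1.363610
f(1.363610) = 0.003745
z₃ = 1.363610 − 0.003745·(1.363610 − 1.300000) / (0.003745 − (-0.107636)) = 1.363610 − (0.000238)/(0.111381) = 1.361471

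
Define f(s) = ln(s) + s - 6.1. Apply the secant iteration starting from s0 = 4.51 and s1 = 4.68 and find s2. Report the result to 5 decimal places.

4.57874

f(4.51) = -0.0837028, f(4.68) = 0.1232981
s2 = 4.6800000 − 0.1232981·(4.6800000 − 4.5100000) / (0.1232981 − (-0.0837028)) = 4.6800000 − (0.0209607)/(0.2070010) = 4.5787412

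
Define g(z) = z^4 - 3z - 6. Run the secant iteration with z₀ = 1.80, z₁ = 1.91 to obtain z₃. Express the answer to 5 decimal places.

1.84247

g(1.80) = -0.9024000, g(1.91) = 1.5786336
z₂ = 1.9100000 − 1.5786336·(1.9100000 − 1.8000000) / (1.5786336 − (-0.9024000)) = 1.9100000 − (0.1736497)/(2.4810336) = 1.8400091
g(1.8400091) = -0.0575125
z₃ = 1.8400091 − (-0.0575125)·(1.8400091 − 1.9100000) / (-0.0575125 − 1.5786336) = 1.8400091 − (0.0040253)/(-1.6361461) = 1.8424694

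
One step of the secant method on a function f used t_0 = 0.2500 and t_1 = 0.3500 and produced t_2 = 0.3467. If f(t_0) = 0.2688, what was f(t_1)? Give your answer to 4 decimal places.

The secant line through (0.2500, 0.2688) and (0.3500, f(t_1)) crosses zero at t_2 = 0.3467.
So (0.2500, 0.2688), (0.3500, f(t_1)), (0.3467, 0) are collinear:
f(t_1) = 0.2688 · (0.3500 − 0.3467) / (0.2500 − 0.3467) = 0.2688 · (0.003300)/(-0.096700) = -0.009173

-0.0092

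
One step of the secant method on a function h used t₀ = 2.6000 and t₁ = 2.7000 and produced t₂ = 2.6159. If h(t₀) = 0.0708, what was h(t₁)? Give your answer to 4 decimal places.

-0.3745

The secant line through (2.6000, 0.0708) and (2.7000, h(t₁)) crosses zero at t₂ = 2.6159.
So (2.6000, 0.0708), (2.7000, h(t₁)), (2.6159, 0) are collinear:
h(t₁) = 0.0708 · (2.7000 − 2.6159) / (2.6000 − 2.6159) = 0.0708 · (0.084100)/(-0.015900) = -0.374483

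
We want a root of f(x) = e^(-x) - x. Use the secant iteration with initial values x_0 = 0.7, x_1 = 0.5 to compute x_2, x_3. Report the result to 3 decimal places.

f(0.7) = -0.20341, f(0.5) = 0.10653
x_2 = 0.50000 − 0.10653·(0.50000 − 0.70000) / (0.10653 − (-0.20341)) = 0.50000 − (-0.02131)/(0.30995) = 0.56874
f(0.56874) = -0.00250
x_3 = 0.56874 − (-0.00250)·(0.56874 − 0.50000) / (-0.00250 − 0.10653) = 0.56874 − (-0.00017)/(-0.10903) = 0.56716

0.569, 0.567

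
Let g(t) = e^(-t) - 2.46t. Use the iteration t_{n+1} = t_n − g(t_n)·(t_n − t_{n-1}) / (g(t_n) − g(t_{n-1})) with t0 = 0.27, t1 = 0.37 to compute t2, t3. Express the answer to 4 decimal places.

g(0.27) = 0.099179, g(0.37) = -0.219466
t2 = 0.370000 − (-0.219466)·(0.370000 − 0.270000) / (-0.219466 − 0.099179) = 0.370000 − (-0.021947)/(-0.318645) = 0.301125
g(0.301125) = -0.000783
t3 = 0.301125 − (-0.000783)·(0.301125 − 0.370000) / (-0.000783 − (-0.219466)) = 0.301125 − (0.000054)/(0.218682) = 0.300879

0.3011, 0.3009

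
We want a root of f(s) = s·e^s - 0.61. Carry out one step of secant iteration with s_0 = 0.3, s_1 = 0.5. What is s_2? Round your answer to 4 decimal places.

f(0.3) = -0.205042, f(0.5) = 0.214361
s_2 = 0.500000 − 0.214361·(0.500000 − 0.300000) / (0.214361 − (-0.205042)) = 0.500000 − (0.042872)/(0.419403) = 0.397778

0.3978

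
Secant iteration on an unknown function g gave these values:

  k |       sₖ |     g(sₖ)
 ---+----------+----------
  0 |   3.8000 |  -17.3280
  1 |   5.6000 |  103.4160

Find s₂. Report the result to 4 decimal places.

4.0583

s₂ = 5.6000 − 103.4160·(5.6000 − 3.8000) / (103.4160 − (-17.3280))
   = 5.6000 − (186.148800)/(120.744000) = 4.058318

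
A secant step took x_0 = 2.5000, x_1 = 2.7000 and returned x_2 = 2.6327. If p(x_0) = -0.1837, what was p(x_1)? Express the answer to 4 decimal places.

The secant line through (2.5000, -0.1837) and (2.7000, p(x_1)) crosses zero at x_2 = 2.6327.
So (2.5000, -0.1837), (2.7000, p(x_1)), (2.6327, 0) are collinear:
p(x_1) = -0.1837 · (2.7000 − 2.6327) / (2.5000 − 2.6327) = -0.1837 · (0.067300)/(-0.132700) = 0.093165

0.0932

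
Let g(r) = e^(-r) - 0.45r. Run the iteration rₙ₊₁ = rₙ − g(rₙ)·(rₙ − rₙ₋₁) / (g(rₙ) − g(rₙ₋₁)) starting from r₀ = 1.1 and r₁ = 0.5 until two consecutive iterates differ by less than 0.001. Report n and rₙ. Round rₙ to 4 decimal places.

n = 5, rₙ = 0.9018

g(1.1) = -0.162129, g(0.5) = 0.381531
r₂ = 0.500000 − 0.381531·(-0.600000)/(0.543660) = 0.921069;  |Δ| = 0.421069
g(0.921069) = -0.016388
r₃ = 0.921069 − (-0.016388)·(0.421069)/(-0.397919) = 0.903728;  |Δ| = 0.017342
g(0.903728) = -0.001621
r₄ = 0.903728 − (-0.001621)·(-0.017342)/(0.014767) = 0.901825;  |Δ| = 0.001903
g(0.901825) = 0.000007
r₅ = 0.901825 − 0.000007·(-0.001903)/(0.001628) = 0.901833;  |Δ| = 0.000009
|r₅ − r₄| = 0.000009 < 0.001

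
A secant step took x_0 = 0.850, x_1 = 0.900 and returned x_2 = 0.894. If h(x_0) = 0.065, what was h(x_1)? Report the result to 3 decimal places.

The secant line through (0.850, 0.065) and (0.900, h(x_1)) crosses zero at x_2 = 0.894.
So (0.850, 0.065), (0.900, h(x_1)), (0.894, 0) are collinear:
h(x_1) = 0.065 · (0.900 − 0.894) / (0.850 − 0.894) = 0.065 · (0.00600)/(-0.04400) = -0.00886

-0.009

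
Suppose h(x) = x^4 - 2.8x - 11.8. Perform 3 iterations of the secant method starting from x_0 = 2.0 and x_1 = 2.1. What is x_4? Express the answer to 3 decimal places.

2.046

h(2.0) = -1.40000, h(2.1) = 1.76810
x_2 = 2.10000 − 1.76810·(2.10000 − 2.00000) / (1.76810 − (-1.40000)) = 2.10000 − (0.17681)/(3.16810) = 2.04419
h(2.04419) = -0.06208
x_3 = 2.04419 − (-0.06208)·(2.04419 − 2.10000) / (-0.06208 − 1.76810) = 2.04419 − (0.00346)/(-1.83018) = 2.04608
h(2.04608) = -0.00261
x_4 = 2.04608 − (-0.00261)·(2.04608 − 2.04419) / (-0.00261 − (-0.06208)) = 2.04608 − (0.00000)/(0.05947) = 2.04617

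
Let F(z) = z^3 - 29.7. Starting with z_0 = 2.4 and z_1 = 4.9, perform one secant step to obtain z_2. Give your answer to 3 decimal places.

2.782

F(2.4) = -15.87600, F(4.9) = 87.94900
z_2 = 4.90000 − 87.94900·(4.90000 − 2.40000) / (87.94900 − (-15.87600)) = 4.90000 − (219.87250)/(103.82500) = 2.78228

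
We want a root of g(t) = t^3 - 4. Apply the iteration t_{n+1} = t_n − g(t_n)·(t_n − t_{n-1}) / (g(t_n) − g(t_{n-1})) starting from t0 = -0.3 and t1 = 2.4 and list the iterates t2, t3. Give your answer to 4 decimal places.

g(-0.3) = -4.027000, g(2.4) = 9.824000
t2 = 2.400000 − 9.824000·(2.400000 − (-0.300000)) / (9.824000 − (-4.027000)) = 2.400000 − (26.524800)/(13.851000) = 0.484990
g(0.484990) = -3.885923
t3 = 0.484990 − (-3.885923)·(0.484990 − 2.400000) / (-3.885923 − 9.824000) = 0.484990 − (7.441580)/(-13.709923) = 1.027778

0.4850, 1.0278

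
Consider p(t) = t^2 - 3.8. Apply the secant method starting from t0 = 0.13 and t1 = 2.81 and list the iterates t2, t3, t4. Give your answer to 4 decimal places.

1.4168, 1.8409, 1.9671

p(0.13) = -3.783100, p(2.81) = 4.096100
t2 = 2.810000 − 4.096100·(2.810000 − 0.130000) / (4.096100 − (-3.783100)) = 2.810000 − (10.977548)/(7.879200) = 1.416769
p(1.416769) = -1.792766
t3 = 1.416769 − (-1.792766)·(1.416769 − 2.810000) / (-1.792766 − 4.096100) = 1.416769 − (2.497738)/(-5.888866) = 1.840915
p(1.840915) = -0.411034
t4 = 1.840915 − (-0.411034)·(1.840915 − 1.416769) / (-0.411034 − (-1.792766)) = 1.840915 − (-0.174338)/(1.381733) = 1.967088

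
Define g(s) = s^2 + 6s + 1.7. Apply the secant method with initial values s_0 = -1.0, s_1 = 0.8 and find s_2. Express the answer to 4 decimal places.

-0.4310

g(-1.0) = -3.300000, g(0.8) = 7.140000
s_2 = 0.800000 − 7.140000·(0.800000 − (-1.000000)) / (7.140000 − (-3.300000)) = 0.800000 − (12.852000)/(10.440000) = -0.431034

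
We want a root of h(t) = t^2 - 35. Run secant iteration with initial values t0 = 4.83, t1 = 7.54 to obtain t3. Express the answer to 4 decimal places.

h(4.83) = -11.671100, h(7.54) = 21.851600
t2 = 7.540000 − 21.851600·(7.540000 − 4.830000) / (21.851600 − (-11.671100)) = 7.540000 − (59.217836)/(33.522700) = 5.773500
h(5.773500) = -1.666693
t3 = 5.773500 − (-1.666693)·(5.773500 − 7.540000) / (-1.666693 − 21.851600) = 5.773500 − (2.944213)/(-23.518293) = 5.898689

5.8987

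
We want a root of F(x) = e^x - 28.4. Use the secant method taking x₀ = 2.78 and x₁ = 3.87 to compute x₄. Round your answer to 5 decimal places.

3.34906

F(2.78) = -12.2809791, F(3.87) = 19.5423861
x₂ = 3.8700000 − 19.5423861·(3.8700000 − 2.7800000) / (19.5423861 − (-12.2809791)) = 3.8700000 − (21.3012008)/(31.8233651) = 3.2006427
F(3.2006427) = -3.8516970
x₃ = 3.2006427 − (-3.8516970)·(3.2006427 − 3.8700000) / (-3.8516970 − 19.5423861) = 3.2006427 − (2.5781614)/(-23.3940830) = 3.3108484
F(3.3108484) = -0.9916302
x₄ = 3.3108484 − (-0.9916302)·(3.3108484 − 3.2006427) / (-0.9916302 − (-3.8516970)) = 3.3108484 − (-0.1092833)/(2.8600667) = 3.3490585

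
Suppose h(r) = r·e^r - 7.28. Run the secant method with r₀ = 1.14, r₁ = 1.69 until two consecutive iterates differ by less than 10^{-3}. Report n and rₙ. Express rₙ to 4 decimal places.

n = 5, rₙ = 1.5481

h(1.14) = -3.715484, h(1.69) = 1.878922
r₂ = 1.690000 − 1.878922·(0.550000)/(5.594406) = 1.505278;  |Δ| = 0.184722
h(1.505278) = -0.498106
r₃ = 1.505278 − (-0.498106)·(-0.184722)/(-2.377029) = 1.543987;  |Δ| = 0.038708
h(1.543987) = -0.049163
r₄ = 1.543987 − (-0.049163)·(0.038708)/(0.448943) = 1.548226;  |Δ| = 0.004239
h(1.548226) = 0.001489
r₅ = 1.548226 − 0.001489·(0.004239)/(0.050652) = 1.548101;  |Δ| = 0.000125
|r₅ − r₄| = 0.000125 < 10^{-3}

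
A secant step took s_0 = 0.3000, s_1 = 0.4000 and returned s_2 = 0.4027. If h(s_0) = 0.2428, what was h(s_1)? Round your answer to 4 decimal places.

0.0064

The secant line through (0.3000, 0.2428) and (0.4000, h(s_1)) crosses zero at s_2 = 0.4027.
So (0.3000, 0.2428), (0.4000, h(s_1)), (0.4027, 0) are collinear:
h(s_1) = 0.2428 · (0.4000 − 0.4027) / (0.3000 − 0.4027) = 0.2428 · (-0.002700)/(-0.102700) = 0.006383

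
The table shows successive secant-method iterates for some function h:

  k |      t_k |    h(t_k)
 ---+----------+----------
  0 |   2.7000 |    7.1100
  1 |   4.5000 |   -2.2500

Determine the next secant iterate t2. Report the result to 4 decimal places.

t2 = 4.5000 − (-2.2500)·(4.5000 − 2.7000) / (-2.2500 − 7.1100)
   = 4.5000 − (-4.050000)/(-9.360000) = 4.067308

4.0673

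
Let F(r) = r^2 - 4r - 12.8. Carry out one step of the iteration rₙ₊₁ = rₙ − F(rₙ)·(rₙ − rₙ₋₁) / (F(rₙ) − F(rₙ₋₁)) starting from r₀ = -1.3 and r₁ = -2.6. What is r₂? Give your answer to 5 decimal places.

F(-1.3) = -5.9100000, F(-2.6) = 4.3600000
r₂ = -2.6000000 − 4.3600000·(-2.6000000 − (-1.3000000)) / (4.3600000 − (-5.9100000)) = -2.6000000 − (-5.6680000)/(10.2700000) = -2.0481013

-2.04810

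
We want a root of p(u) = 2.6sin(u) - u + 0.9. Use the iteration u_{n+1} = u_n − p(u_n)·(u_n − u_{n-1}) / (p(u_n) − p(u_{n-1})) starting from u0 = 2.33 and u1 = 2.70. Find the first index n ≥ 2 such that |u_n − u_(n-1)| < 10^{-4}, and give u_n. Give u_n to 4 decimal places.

n = 5, u_n = 2.4857

p(2.33) = 0.455999, p(2.70) = -0.688812
u2 = 2.700000 − (-0.688812)·(0.370000)/(-1.144812) = 2.477378;  |Δ| = 0.222622
p(2.477378) = 0.025369
u3 = 2.477378 − 0.025369·(-0.222622)/(0.714182) = 2.485286;  |Δ| = 0.007908
p(2.485286) = 0.001222
u4 = 2.485286 − 0.001222·(0.007908)/(-0.024148) = 2.485686;  |Δ| = 0.000400
p(2.485686) = -0.000003
u5 = 2.485686 − (-0.000003)·(0.000400)/(-0.001224) = 2.485685;  |Δ| = 0.000001
|u5 − u4| = 0.000001 < 10^{-4}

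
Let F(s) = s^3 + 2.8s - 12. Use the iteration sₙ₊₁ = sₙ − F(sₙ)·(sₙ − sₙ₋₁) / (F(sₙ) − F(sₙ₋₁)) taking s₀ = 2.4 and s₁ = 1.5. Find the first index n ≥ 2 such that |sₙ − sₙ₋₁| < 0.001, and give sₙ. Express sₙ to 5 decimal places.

n = 5, sₙ = 1.88679

F(2.4) = 8.5440000, F(1.5) = -4.4250000
s₂ = 1.5000000 − (-4.4250000)·(-0.9000000)/(-12.9690000) = 1.8070784;  |Δ| = 0.3070784
F(1.8070784) = -1.0391073
s₃ = 1.8070784 − (-1.0391073)·(0.3070784)/(3.3858927) = 1.9013187;  |Δ| = 0.0942403
F(1.9013187) = 0.1969836
s₄ = 1.9013187 − 0.1969836·(0.0942403)/(1.2360908) = 1.8863005;  |Δ| = 0.0150181
F(1.8863005) = -0.0066564
s₅ = 1.8863005 − (-0.0066564)·(-0.0150181)/(-0.2036399) = 1.8867914;  |Δ| = 0.0004909
|s₅ − s₄| = 0.0004909 < 0.001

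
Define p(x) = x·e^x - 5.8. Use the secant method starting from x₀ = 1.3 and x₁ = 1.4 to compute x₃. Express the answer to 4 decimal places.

p(1.3) = -1.029914, p(1.4) = -0.122720
x₂ = 1.400000 − (-0.122720)·(1.400000 − 1.300000) / (-0.122720 − (-1.029914)) = 1.400000 − (-0.012272)/(0.907194) = 1.413527
p(1.413527) = 0.010204
x₃ = 1.413527 − 0.010204·(1.413527 − 1.400000) / (0.010204 − (-0.122720)) = 1.413527 − (0.000138)/(0.132924) = 1.412489

1.4125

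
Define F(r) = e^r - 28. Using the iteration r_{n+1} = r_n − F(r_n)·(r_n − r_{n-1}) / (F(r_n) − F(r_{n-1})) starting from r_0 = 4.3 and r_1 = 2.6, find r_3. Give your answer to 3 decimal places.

3.473

F(4.3) = 45.69979, F(2.6) = -14.53626
r_2 = 2.60000 − (-14.53626)·(2.60000 − 4.30000) / (-14.53626 − 45.69979) = 2.60000 − (24.71165)/(-60.23606) = 3.01025
F(3.01025) = -7.70759
r_3 = 3.01025 − (-7.70759)·(3.01025 − 2.60000) / (-7.70759 − (-14.53626)) = 3.01025 − (-3.16202)/(6.82867) = 3.47330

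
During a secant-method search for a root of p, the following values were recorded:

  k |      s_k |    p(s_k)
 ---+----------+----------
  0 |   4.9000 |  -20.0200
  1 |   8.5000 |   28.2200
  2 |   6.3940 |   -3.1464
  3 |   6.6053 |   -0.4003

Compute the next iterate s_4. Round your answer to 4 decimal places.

6.6361

s_4 = 6.6053 − (-0.4003)·(6.6053 − 6.3940) / (-0.4003 − (-3.1464))
   = 6.6053 − (-0.084583)/(2.746100) = 6.636101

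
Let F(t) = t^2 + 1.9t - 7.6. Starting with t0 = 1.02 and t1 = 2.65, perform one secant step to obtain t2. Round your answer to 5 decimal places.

1.84973

F(1.02) = -4.6216000, F(2.65) = 4.4575000
t2 = 2.6500000 − 4.4575000·(2.6500000 − 1.0200000) / (4.4575000 − (-4.6216000)) = 2.6500000 − (7.2657250)/(9.0791000) = 1.8497307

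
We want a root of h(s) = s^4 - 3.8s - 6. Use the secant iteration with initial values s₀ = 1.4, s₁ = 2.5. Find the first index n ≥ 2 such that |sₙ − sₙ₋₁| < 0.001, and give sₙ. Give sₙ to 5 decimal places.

n = 7, sₙ = 1.90789

h(1.4) = -7.4784000, h(2.5) = 23.5625000
s₂ = 2.5000000 − 23.5625000·(1.1000000)/(31.0409000) = 1.6650129;  |Δ| = 0.8349871
h(1.6650129) = -4.6415789
s₃ = 1.6650129 − (-4.6415789)·(-0.8349871)/(-28.2040789) = 1.8024278;  |Δ| = 0.1374148
h(1.8024278) = -2.2948762
s₄ = 1.8024278 − (-2.2948762)·(0.1374148)/(2.3467027) = 1.9368078;  |Δ| = 0.1343800
h(1.9368078) = 0.7118149
s₅ = 1.9368078 − 0.7118149·(0.1343800)/(3.0066911) = 1.9049942;  |Δ| = 0.0318136
h(1.9049942) = -0.0693166
s₆ = 1.9049942 − (-0.0693166)·(-0.0318136)/(-0.7811315) = 1.9078173;  |Δ| = 0.0028231
h(1.9078173) = -0.0018037
s₇ = 1.9078173 − (-0.0018037)·(0.0028231)/(0.0675128) = 1.9078927;  |Δ| = 0.0000754
|s₇ − s₆| = 0.0000754 < 0.001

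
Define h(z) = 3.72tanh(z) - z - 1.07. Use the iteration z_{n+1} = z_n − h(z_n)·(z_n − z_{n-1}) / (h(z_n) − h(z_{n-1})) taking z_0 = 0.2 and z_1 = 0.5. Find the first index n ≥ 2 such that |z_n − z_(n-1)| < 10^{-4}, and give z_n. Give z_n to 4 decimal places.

h(0.2) = -0.535764, h(0.5) = 0.149076
z_2 = 0.500000 − 0.149076·(0.300000)/(0.684840) = 0.434696;  |Δ| = 0.065304
h(0.434696) = 0.017671
z_3 = 0.434696 − 0.017671·(-0.065304)/(-0.131405) = 0.425914;  |Δ| = 0.008782
h(0.425914) = -0.000842
z_4 = 0.425914 − (-0.000842)·(-0.008782)/(-0.018513) = 0.426314;  |Δ| = 0.000399
h(0.426314) = 0.000004
z_5 = 0.426314 − 0.000004·(0.000399)/(0.000846) = 0.426312;  |Δ| = 0.000002
|z_5 − z_4| = 0.000002 < 10^{-4}

n = 5, z_n = 0.4263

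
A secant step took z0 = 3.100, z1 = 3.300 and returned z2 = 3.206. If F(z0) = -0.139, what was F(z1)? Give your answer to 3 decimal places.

0.123

The secant line through (3.100, -0.139) and (3.300, F(z1)) crosses zero at z2 = 3.206.
So (3.100, -0.139), (3.300, F(z1)), (3.206, 0) are collinear:
F(z1) = -0.139 · (3.300 − 3.206) / (3.100 − 3.206) = -0.139 · (0.09400)/(-0.10600) = 0.12326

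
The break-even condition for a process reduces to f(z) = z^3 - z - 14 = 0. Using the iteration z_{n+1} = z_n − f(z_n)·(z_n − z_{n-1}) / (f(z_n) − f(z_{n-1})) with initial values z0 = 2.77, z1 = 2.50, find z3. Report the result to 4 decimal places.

2.5484

f(2.77) = 4.483933, f(2.50) = -0.875000
z2 = 2.500000 − (-0.875000)·(2.500000 − 2.770000) / (-0.875000 − 4.483933) = 2.500000 − (0.236250)/(-5.358933) = 2.544085
f(2.544085) = -0.077824
z3 = 2.544085 − (-0.077824)·(2.544085 − 2.500000) / (-0.077824 − (-0.875000)) = 2.544085 − (-0.003431)/(0.797176) = 2.548389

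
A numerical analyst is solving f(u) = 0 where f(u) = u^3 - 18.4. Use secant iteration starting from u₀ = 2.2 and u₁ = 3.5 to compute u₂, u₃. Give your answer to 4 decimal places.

f(2.2) = -7.752000, f(3.5) = 24.475000
u₂ = 3.500000 − 24.475000·(3.500000 − 2.200000) / (24.475000 − (-7.752000)) = 3.500000 − (31.817500)/(32.227000) = 2.512707
f(2.512707) = -2.535536
u₃ = 2.512707 − (-2.535536)·(2.512707 − 3.500000) / (-2.535536 − 24.475000) = 2.512707 − (2.503317)/(-27.010536) = 2.605386

2.5127, 2.6054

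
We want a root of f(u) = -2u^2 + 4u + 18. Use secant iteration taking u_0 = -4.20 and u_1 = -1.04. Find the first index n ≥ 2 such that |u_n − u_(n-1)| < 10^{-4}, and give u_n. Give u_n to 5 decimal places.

n = 6, u_n = -2.16228

f(-4.20) = -34.0800000, f(-1.04) = 11.6768000
u_2 = -1.0400000 − 11.6768000·(3.1600000)/(45.7568000) = -1.8464088;  |Δ| = 0.8064088
f(-1.8464088) = 3.7959134
u_3 = -1.8464088 − 3.7959134·(-0.8064088)/(-7.8808866) = -2.2348243;  |Δ| = 0.3884155
f(-2.2348243) = -0.9281764
u_4 = -2.2348243 − (-0.9281764)·(-0.3884155)/(-4.7240899) = -2.1585095;  |Δ| = 0.0763148
f(-2.1585095) = 0.0476358
u_5 = -2.1585095 − 0.0476358·(0.0763148)/(0.9758123) = -2.1622349;  |Δ| = 0.0037254
f(-2.1622349) = 0.0005409
u_6 = -2.1622349 − 0.0005409·(-0.0037254)/(-0.0470950) = -2.1622777;  |Δ| = 0.0000428
|u_6 − u_5| = 0.0000428 < 10^{-4}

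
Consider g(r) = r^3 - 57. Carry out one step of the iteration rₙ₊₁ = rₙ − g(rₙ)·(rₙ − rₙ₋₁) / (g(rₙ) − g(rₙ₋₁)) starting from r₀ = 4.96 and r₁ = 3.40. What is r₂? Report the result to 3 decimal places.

g(4.96) = 65.02394, g(3.40) = -17.69600
r₂ = 3.40000 − (-17.69600)·(3.40000 − 4.96000) / (-17.69600 − 65.02394) = 3.40000 − (27.60576)/(-82.71994) = 3.73373

3.734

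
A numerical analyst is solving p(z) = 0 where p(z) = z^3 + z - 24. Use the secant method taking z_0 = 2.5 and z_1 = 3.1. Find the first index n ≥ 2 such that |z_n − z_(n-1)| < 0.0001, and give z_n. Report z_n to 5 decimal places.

p(2.5) = -5.8750000, p(3.1) = 8.8910000
z_2 = 3.1000000 − 8.8910000·(0.6000000)/(14.7660000) = 2.7387241;  |Δ| = 0.3612759
p(2.7387241) = -0.7191755
z_3 = 2.7387241 − (-0.7191755)·(-0.3612759)/(-9.6101755) = 2.7657601;  |Δ| = 0.0270360
p(2.7657601) = -0.0777545
z_4 = 2.7657601 − (-0.0777545)·(0.0270360)/(0.6414209) = 2.7690375;  |Δ| = 0.0032774
p(2.7690375) = 0.0008220
z_5 = 2.7690375 − 0.0008220·(0.0032774)/(0.0785765) = 2.7690032;  |Δ| = 0.0000343
|z_5 − z_4| = 0.0000343 < 0.0001

n = 5, z_n = 2.76900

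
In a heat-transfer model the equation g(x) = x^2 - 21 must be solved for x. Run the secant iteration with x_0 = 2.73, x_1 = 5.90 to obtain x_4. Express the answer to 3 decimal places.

4.584

g(2.73) = -13.54710, g(5.90) = 13.81000
x_2 = 5.90000 − 13.81000·(5.90000 − 2.73000) / (13.81000 − (-13.54710)) = 5.90000 − (43.77770)/(27.35710) = 4.29977
g(4.29977) = -2.51199
x_3 = 4.29977 − (-2.51199)·(4.29977 − 5.90000) / (-2.51199 − 13.81000) = 4.29977 − (4.01977)/(-16.32199) = 4.54605
g(4.54605) = -0.33345
x_4 = 4.54605 − (-0.33345)·(4.54605 − 4.29977) / (-0.33345 − (-2.51199)) = 4.54605 − (-0.08212)/(2.17854) = 4.58374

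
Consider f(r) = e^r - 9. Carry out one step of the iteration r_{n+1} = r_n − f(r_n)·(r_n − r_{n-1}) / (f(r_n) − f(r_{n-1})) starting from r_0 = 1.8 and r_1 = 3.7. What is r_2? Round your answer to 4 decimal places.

1.9630

f(1.8) = -2.950353, f(3.7) = 31.447304
r_2 = 3.700000 − 31.447304·(3.700000 − 1.800000) / (31.447304 − (-2.950353)) = 3.700000 − (59.749878)/(34.397657) = 1.962967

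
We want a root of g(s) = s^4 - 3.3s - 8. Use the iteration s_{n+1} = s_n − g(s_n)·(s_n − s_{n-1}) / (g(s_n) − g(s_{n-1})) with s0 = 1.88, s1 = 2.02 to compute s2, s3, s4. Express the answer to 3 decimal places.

g(1.88) = -1.71202, g(2.02) = 1.98366
s2 = 2.02000 − 1.98366·(2.02000 − 1.88000) / (1.98366 − (-1.71202)) = 2.02000 − (0.27771)/(3.69568) = 1.94485
g(1.94485) = -0.11102
s3 = 1.94485 − (-0.11102)·(1.94485 − 2.02000) / (-0.11102 − 1.98366) = 1.94485 − (0.00834)/(-2.09468) = 1.94884
g(1.94884) = -0.00661
s4 = 1.94884 − (-0.00661)·(1.94884 − 1.94485) / (-0.00661 − (-0.11102)) = 1.94884 − (-0.00003)/(0.10441) = 1.94909

1.945, 1.949, 1.949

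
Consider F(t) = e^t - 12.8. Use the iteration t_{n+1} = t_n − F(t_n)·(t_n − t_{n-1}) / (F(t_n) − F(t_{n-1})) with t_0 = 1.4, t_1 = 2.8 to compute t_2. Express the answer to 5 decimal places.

2.38816

F(1.4) = -8.7448000, F(2.8) = 3.6446468
t_2 = 2.8000000 − 3.6446468·(2.8000000 − 1.4000000) / (3.6446468 − (-8.7448000)) = 2.8000000 − (5.1025055)/(12.3894468) = 2.3881571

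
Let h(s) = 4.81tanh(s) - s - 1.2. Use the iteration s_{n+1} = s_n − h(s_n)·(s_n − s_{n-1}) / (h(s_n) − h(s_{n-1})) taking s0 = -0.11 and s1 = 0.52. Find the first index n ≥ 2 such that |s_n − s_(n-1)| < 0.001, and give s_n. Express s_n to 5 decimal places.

h(-0.11) = -1.6169762, h(0.52) = 0.5777371
s2 = 0.5200000 − 0.5777371·(0.6300000)/(2.1947133) = 0.3541586;  |Δ| = 0.1658414
h(0.3541586) = 0.0815224
s3 = 0.3541586 − 0.0815224·(-0.1658414)/(-0.4962146) = 0.3269127;  |Δ| = 0.0272459
h(0.3269127) = -0.0081841
s4 = 0.3269127 − (-0.0081841)·(-0.0272459)/(-0.0897065) = 0.3293984;  |Δ| = 0.0024857
h(0.3293984) = 0.0000860
s5 = 0.3293984 − 0.0000860·(0.0024857)/(0.0082700) = 0.3293726;  |Δ| = 0.0000258
|s5 − s4| = 0.0000258 < 0.001

n = 5, s_n = 0.32937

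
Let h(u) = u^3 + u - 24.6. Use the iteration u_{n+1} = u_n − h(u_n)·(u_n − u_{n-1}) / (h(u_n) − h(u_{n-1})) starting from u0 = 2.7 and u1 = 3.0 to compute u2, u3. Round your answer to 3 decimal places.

h(2.7) = -2.21700, h(3.0) = 5.40000
u2 = 3.00000 − 5.40000·(3.00000 − 2.70000) / (5.40000 − (-2.21700)) = 3.00000 − (1.62000)/(7.61700) = 2.78732
h(2.78732) = -0.15762
u3 = 2.78732 − (-0.15762)·(2.78732 − 3.00000) / (-0.15762 − 5.40000) = 2.78732 − (0.03352)/(-5.55762) = 2.79335

2.787, 2.793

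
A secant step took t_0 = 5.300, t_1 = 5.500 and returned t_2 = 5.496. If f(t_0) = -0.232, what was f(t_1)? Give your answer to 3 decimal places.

The secant line through (5.300, -0.232) and (5.500, f(t_1)) crosses zero at t_2 = 5.496.
So (5.300, -0.232), (5.500, f(t_1)), (5.496, 0) are collinear:
f(t_1) = -0.232 · (5.500 − 5.496) / (5.300 − 5.496) = -0.232 · (0.00400)/(-0.19600) = 0.00473

0.005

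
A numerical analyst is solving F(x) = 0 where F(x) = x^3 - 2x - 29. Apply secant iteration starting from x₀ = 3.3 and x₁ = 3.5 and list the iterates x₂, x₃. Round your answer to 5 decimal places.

F(3.3) = 0.3370000, F(3.5) = 6.8750000
x₂ = 3.5000000 − 6.8750000·(3.5000000 − 3.3000000) / (6.8750000 − 0.3370000) = 3.5000000 − (1.3750000)/(6.5380000) = 3.2896910
F(3.2896910) = 0.0218751
x₃ = 3.2896910 − 0.0218751·(3.2896910 − 3.5000000) / (0.0218751 − 6.8750000) = 3.2896910 − (-0.0046005)/(-6.8531249) = 3.2890197

3.28969, 3.28902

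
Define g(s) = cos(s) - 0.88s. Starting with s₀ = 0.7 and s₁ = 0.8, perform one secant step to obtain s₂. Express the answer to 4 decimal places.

0.7953

g(0.7) = 0.148842, g(0.8) = -0.007293
s₂ = 0.800000 − (-0.007293)·(0.800000 − 0.700000) / (-0.007293 − 0.148842) = 0.800000 − (-0.000729)/(-0.156135) = 0.795329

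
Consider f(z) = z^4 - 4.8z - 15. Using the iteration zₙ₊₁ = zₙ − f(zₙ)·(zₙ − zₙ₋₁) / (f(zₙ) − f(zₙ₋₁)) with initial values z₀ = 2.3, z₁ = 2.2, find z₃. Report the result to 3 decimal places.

f(2.3) = 1.94410, f(2.2) = -2.13440
z₂ = 2.20000 − (-2.13440)·(2.20000 − 2.30000) / (-2.13440 − 1.94410) = 2.20000 − (0.21344)/(-4.07850) = 2.25233
f(2.25233) = -0.07583
z₃ = 2.25233 − (-0.07583)·(2.25233 − 2.20000) / (-0.07583 − (-2.13440)) = 2.25233 − (-0.00397)/(2.05857) = 2.25426

2.254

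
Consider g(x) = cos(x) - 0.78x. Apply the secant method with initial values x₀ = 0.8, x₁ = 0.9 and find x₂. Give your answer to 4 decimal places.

0.8475

g(0.8) = 0.072707, g(0.9) = -0.080390
x₂ = 0.900000 − (-0.080390)·(0.900000 − 0.800000) / (-0.080390 − 0.072707) = 0.900000 − (-0.008039)/(-0.153097) = 0.847491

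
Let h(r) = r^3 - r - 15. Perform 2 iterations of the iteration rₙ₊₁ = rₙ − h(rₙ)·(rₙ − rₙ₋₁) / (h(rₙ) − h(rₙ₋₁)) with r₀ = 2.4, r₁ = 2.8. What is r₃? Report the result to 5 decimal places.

h(2.4) = -3.5760000, h(2.8) = 4.1520000
r₂ = 2.8000000 − 4.1520000·(2.8000000 − 2.4000000) / (4.1520000 − (-3.5760000)) = 2.8000000 − (1.6608000)/(7.7280000) = 2.5850932
h(2.5850932) = -0.3096738
r₃ = 2.5850932 − (-0.3096738)·(2.5850932 − 2.8000000) / (-0.3096738 − 4.1520000) = 2.5850932 − (0.0665510)/(-4.4616738) = 2.6000093

2.60001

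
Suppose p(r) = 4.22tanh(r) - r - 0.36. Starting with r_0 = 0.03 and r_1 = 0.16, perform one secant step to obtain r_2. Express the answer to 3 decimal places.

p(0.03) = -0.26344, p(0.16) = 0.14950
r_2 = 0.16000 − 0.14950·(0.16000 − 0.03000) / (0.14950 − (-0.26344)) = 0.16000 − (0.01943)/(0.41293) = 0.11294

0.113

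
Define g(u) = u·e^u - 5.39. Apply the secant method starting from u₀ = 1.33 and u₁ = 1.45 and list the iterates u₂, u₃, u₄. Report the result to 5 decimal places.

g(1.33) = -0.3612123, g(1.45) = 0.7915160
u₂ = 1.4500000 − 0.7915160·(1.4500000 − 1.3300000) / (0.7915160 − (-0.3612123)) = 1.4500000 − (0.0949819)/(1.1527283) = 1.3676025
g(1.3676025) = -0.0208924
u₃ = 1.3676025 − (-0.0208924)·(1.3676025 − 1.4500000) / (-0.0208924 − 0.7915160) = 1.3676025 − (0.0017215)/(-0.8124084) = 1.3697215
g(1.3697215) = -0.0011666
u₄ = 1.3697215 − (-0.0011666)·(1.3697215 − 1.3676025) / (-0.0011666 − (-0.0208924)) = 1.3697215 − (-0.0000025)/(0.0197257) = 1.3698468

1.36760, 1.36972, 1.36985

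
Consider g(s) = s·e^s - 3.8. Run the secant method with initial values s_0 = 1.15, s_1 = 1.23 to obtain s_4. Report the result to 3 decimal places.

1.174

g(1.15) = -0.16808, g(1.23) = 0.40811
s_2 = 1.23000 − 0.40811·(1.23000 − 1.15000) / (0.40811 − (-0.16808)) = 1.23000 − (0.03265)/(0.57619) = 1.17334
g(1.17334) = -0.00688
s_3 = 1.17334 − (-0.00688)·(1.17334 − 1.23000) / (-0.00688 − 0.40811) = 1.17334 − (0.00039)/(-0.41500) = 1.17428
g(1.17428) = -0.00028
s_4 = 1.17428 − (-0.00028)·(1.17428 − 1.17334) / (-0.00028 − (-0.00688)) = 1.17428 − (0.00000)/(0.00661) = 1.17432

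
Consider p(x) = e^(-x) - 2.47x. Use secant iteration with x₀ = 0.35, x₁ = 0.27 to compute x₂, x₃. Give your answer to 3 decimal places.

0.300, 0.300

p(0.35) = -0.15981, p(0.27) = 0.09648
x₂ = 0.27000 − 0.09648·(0.27000 − 0.35000) / (0.09648 − (-0.15981)) = 0.27000 − (-0.00772)/(0.25629) = 0.30012
p(0.30012) = -0.00055
x₃ = 0.30012 − (-0.00055)·(0.30012 − 0.27000) / (-0.00055 − 0.09648) = 0.30012 − (-0.00002)/(-0.09703) = 0.29994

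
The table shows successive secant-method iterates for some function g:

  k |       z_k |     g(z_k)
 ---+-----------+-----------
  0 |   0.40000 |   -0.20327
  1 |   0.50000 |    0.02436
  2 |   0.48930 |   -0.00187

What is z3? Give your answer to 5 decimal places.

0.49006

z3 = 0.48930 − (-0.00187)·(0.48930 − 0.50000) / (-0.00187 − 0.02436)
   = 0.48930 − (0.0000200)/(-0.0262300) = 0.4900628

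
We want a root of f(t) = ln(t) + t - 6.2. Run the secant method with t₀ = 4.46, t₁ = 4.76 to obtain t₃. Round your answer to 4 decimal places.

f(4.46) = -0.244851, f(4.76) = 0.120248
t₂ = 4.760000 − 0.120248·(4.760000 − 4.460000) / (0.120248 − (-0.244851)) = 4.760000 − (0.036074)/(0.365099) = 4.661193
f(4.661193) = 0.000465
t₃ = 4.661193 − 0.000465·(4.661193 − 4.760000) / (0.000465 − 0.120248) = 4.661193 − (-0.000046)/(-0.119783) = 4.660810

4.6608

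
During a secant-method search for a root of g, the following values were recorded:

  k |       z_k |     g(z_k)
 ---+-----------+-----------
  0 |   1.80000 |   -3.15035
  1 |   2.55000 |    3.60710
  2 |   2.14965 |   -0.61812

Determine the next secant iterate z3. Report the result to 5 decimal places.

z3 = 2.14965 − (-0.61812)·(2.14965 − 2.55000) / (-0.61812 − 3.60710)
   = 2.14965 − (0.2474643)/(-4.2252200) = 2.2082184

2.20822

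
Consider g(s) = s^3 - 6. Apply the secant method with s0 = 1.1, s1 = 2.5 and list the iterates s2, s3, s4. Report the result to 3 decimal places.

1.557, 1.734, 1.831

g(1.1) = -4.66900, g(2.5) = 9.62500
s2 = 2.50000 − 9.62500·(2.50000 − 1.10000) / (9.62500 − (-4.66900)) = 2.50000 − (13.47500)/(14.29400) = 1.55730
g(1.55730) = -2.22329
s3 = 1.55730 − (-2.22329)·(1.55730 − 2.50000) / (-2.22329 − 9.62500) = 1.55730 − (2.09590)/(-11.84829) = 1.73419
g(1.73419) = -0.78456
s4 = 1.73419 − (-0.78456)·(1.73419 − 1.55730) / (-0.78456 − (-2.22329)) = 1.73419 − (-0.13878)/(1.43873) = 1.83065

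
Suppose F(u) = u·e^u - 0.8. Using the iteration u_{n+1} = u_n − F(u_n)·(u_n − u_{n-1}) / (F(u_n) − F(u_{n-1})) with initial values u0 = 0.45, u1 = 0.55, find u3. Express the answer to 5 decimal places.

0.48997

F(0.45) = -0.0942595, F(0.55) = 0.1532892
u2 = 0.5500000 − 0.1532892·(0.5500000 − 0.4500000) / (0.1532892 − (-0.0942595)) = 0.5500000 − (0.0153289)/(0.2475487) = 0.4880772
F(0.4880772) = -0.0048342
u3 = 0.4880772 − (-0.0048342)·(0.4880772 − 0.5500000) / (-0.0048342 − 0.1532892) = 0.4880772 − (0.0002993)/(-0.1581233) = 0.4899703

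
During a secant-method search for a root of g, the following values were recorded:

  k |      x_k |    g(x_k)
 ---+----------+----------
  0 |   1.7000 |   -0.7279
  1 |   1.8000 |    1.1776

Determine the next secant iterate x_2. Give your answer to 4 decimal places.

1.7382

x_2 = 1.8000 − 1.1776·(1.8000 − 1.7000) / (1.1776 − (-0.7279))
   = 1.8000 − (0.117760)/(1.905500) = 1.738200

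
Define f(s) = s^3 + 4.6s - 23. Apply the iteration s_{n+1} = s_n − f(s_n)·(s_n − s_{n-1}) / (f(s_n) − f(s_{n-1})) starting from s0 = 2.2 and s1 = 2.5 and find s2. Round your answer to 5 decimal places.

f(2.2) = -2.2320000, f(2.5) = 4.1250000
s2 = 2.5000000 − 4.1250000·(2.5000000 − 2.2000000) / (4.1250000 − (-2.2320000)) = 2.5000000 − (1.2375000)/(6.3570000) = 2.3053327

2.30533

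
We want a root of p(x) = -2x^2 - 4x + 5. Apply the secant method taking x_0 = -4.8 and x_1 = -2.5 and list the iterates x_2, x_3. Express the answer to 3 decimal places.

-2.736, -2.886

p(-4.8) = -21.88000, p(-2.5) = 2.50000
x_2 = -2.50000 − 2.50000·(-2.50000 − (-4.80000)) / (2.50000 − (-21.88000)) = -2.50000 − (5.75000)/(24.38000) = -2.73585
p(-2.73585) = 0.97366
x_3 = -2.73585 − 0.97366·(-2.73585 − (-2.50000)) / (0.97366 − 2.50000) = -2.73585 − (-0.22964)/(-1.52634) = -2.88630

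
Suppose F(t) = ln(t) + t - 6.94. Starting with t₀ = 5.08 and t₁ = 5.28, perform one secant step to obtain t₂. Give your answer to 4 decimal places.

5.2767

F(5.08) = -0.234689, F(5.28) = 0.003926
t₂ = 5.280000 − 0.003926·(5.280000 − 5.080000) / (0.003926 − (-0.234689)) = 5.280000 − (0.000785)/(0.238615) = 5.276709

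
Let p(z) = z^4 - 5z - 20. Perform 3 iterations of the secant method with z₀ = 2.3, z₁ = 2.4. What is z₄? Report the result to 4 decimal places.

p(2.3) = -3.515900, p(2.4) = 1.177600
z₂ = 2.400000 − 1.177600·(2.400000 − 2.300000) / (1.177600 − (-3.515900)) = 2.400000 − (0.117760)/(4.693500) = 2.374910
p(2.374910) = -0.062723
z₃ = 2.374910 − (-0.062723)·(2.374910 − 2.400000) / (-0.062723 − 1.177600) = 2.374910 − (0.001574)/(-1.240323) = 2.376179
p(2.376179) = -0.001030
z₄ = 2.376179 − (-0.001030)·(2.376179 − 2.374910) / (-0.001030 − (-0.062723)) = 2.376179 − (-0.000001)/(0.061693) = 2.376200

2.3762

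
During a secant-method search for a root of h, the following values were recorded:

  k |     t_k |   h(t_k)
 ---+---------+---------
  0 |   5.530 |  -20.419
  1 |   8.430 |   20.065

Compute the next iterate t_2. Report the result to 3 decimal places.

t_2 = 8.430 − 20.065·(8.430 − 5.530) / (20.065 − (-20.419))
   = 8.430 − (58.18850)/(40.48400) = 6.99268

6.993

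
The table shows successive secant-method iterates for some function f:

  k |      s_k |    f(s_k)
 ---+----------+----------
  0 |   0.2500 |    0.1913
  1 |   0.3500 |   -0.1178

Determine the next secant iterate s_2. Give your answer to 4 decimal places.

s_2 = 0.3500 − (-0.1178)·(0.3500 − 0.2500) / (-0.1178 − 0.1913)
   = 0.3500 − (-0.011780)/(-0.309100) = 0.311889

0.3119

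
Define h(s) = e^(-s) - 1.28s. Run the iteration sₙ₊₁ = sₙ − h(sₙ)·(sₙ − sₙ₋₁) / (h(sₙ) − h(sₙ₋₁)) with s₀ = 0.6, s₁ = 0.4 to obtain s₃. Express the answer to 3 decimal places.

0.482

h(0.6) = -0.21919, h(0.4) = 0.15832
s₂ = 0.40000 − 0.15832·(0.40000 − 0.60000) / (0.15832 − (-0.21919)) = 0.40000 − (-0.03166)/(0.37751) = 0.48388
h(0.48388) = -0.00297
s₃ = 0.48388 − (-0.00297)·(0.48388 − 0.40000) / (-0.00297 − 0.15832) = 0.48388 − (-0.00025)/(-0.16129) = 0.48233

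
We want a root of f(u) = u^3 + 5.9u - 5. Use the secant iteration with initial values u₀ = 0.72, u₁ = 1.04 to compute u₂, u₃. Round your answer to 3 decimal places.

0.766, 0.770

f(0.72) = -0.37875, f(1.04) = 2.26086
u₂ = 1.04000 − 2.26086·(1.04000 − 0.72000) / (2.26086 − (-0.37875)) = 1.04000 − (0.72348)/(2.63962) = 0.76592
f(0.76592) = -0.03179
u₃ = 0.76592 − (-0.03179)·(0.76592 − 1.04000) / (-0.03179 − 2.26086) = 0.76592 − (0.00871)/(-2.29265) = 0.76972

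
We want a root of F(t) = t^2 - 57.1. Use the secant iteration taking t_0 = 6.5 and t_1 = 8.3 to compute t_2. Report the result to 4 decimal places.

7.5034

F(6.5) = -14.850000, F(8.3) = 11.790000
t_2 = 8.300000 − 11.790000·(8.300000 − 6.500000) / (11.790000 − (-14.850000)) = 8.300000 − (21.222000)/(26.640000) = 7.503378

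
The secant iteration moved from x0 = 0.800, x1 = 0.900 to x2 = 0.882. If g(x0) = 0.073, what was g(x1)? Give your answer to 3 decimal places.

The secant line through (0.800, 0.073) and (0.900, g(x1)) crosses zero at x2 = 0.882.
So (0.800, 0.073), (0.900, g(x1)), (0.882, 0) are collinear:
g(x1) = 0.073 · (0.900 − 0.882) / (0.800 − 0.882) = 0.073 · (0.01800)/(-0.08200) = -0.01602

-0.016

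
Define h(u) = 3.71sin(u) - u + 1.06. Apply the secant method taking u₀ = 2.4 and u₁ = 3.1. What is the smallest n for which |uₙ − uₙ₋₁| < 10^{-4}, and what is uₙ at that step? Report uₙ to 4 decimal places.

h(2.4) = 1.165968, h(3.1) = -1.885736
u₂ = 3.100000 − (-1.885736)·(0.700000)/(-3.051704) = 2.667450;  |Δ| = 0.432550
h(2.667450) = 0.086447
u₃ = 2.667450 − 0.086447·(-0.432550)/(1.972183) = 2.686410;  |Δ| = 0.018960
h(2.686410) = 0.004604
u₄ = 2.686410 − 0.004604·(0.018960)/(-0.081843) = 2.687477;  |Δ| = 0.001067
h(2.687477) = -0.000018
u₅ = 2.687477 − (-0.000018)·(0.001067)/(-0.004622) = 2.687472;  |Δ| = 0.000004
|u₅ − u₄| = 0.000004 < 10^{-4}

n = 5, uₙ = 2.6875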